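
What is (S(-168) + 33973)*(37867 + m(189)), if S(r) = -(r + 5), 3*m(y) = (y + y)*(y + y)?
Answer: 2918457320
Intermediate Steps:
m(y) = 4*y**2/3 (m(y) = ((y + y)*(y + y))/3 = ((2*y)*(2*y))/3 = (4*y**2)/3 = 4*y**2/3)
S(r) = -5 - r (S(r) = -(5 + r) = -5 - r)
(S(-168) + 33973)*(37867 + m(189)) = ((-5 - 1*(-168)) + 33973)*(37867 + (4/3)*189**2) = ((-5 + 168) + 33973)*(37867 + (4/3)*35721) = (163 + 33973)*(37867 + 47628) = 34136*85495 = 2918457320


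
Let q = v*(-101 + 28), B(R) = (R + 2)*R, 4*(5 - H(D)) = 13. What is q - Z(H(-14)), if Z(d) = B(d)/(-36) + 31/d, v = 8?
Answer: -808459/1344 ≈ -601.53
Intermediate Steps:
H(D) = 7/4 (H(D) = 5 - ¼*13 = 5 - 13/4 = 7/4)
B(R) = R*(2 + R) (B(R) = (2 + R)*R = R*(2 + R))
q = -584 (q = 8*(-101 + 28) = 8*(-73) = -584)
Z(d) = 31/d - d*(2 + d)/36 (Z(d) = (d*(2 + d))/(-36) + 31/d = (d*(2 + d))*(-1/36) + 31/d = -d*(2 + d)/36 + 31/d = 31/d - d*(2 + d)/36)
q - Z(H(-14)) = -584 - (1116 - (7/4)²*(2 + 7/4))/(36*7/4) = -584 - 4*(1116 - 1*49/16*15/4)/(36*7) = -584 - 4*(1116 - 735/64)/(36*7) = -584 - 4*70689/(36*7*64) = -584 - 1*23563/1344 = -584 - 23563/1344 = -808459/1344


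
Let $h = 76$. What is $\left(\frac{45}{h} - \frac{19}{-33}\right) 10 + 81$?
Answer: $\frac{116219}{1254} \approx 92.679$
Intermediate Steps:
$\left(\frac{45}{h} - \frac{19}{-33}\right) 10 + 81 = \left(\frac{45}{76} - \frac{19}{-33}\right) 10 + 81 = \left(45 \cdot \frac{1}{76} - - \frac{19}{33}\right) 10 + 81 = \left(\frac{45}{76} + \frac{19}{33}\right) 10 + 81 = \frac{2929}{2508} \cdot 10 + 81 = \frac{14645}{1254} + 81 = \frac{116219}{1254}$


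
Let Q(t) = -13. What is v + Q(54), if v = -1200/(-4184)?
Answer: -6649/523 ≈ -12.713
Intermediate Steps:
v = 150/523 (v = -1200*(-1/4184) = 150/523 ≈ 0.28681)
v + Q(54) = 150/523 - 13 = -6649/523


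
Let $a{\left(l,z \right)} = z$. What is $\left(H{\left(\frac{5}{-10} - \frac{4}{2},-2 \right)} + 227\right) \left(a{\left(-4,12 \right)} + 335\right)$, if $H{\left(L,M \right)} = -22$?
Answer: $71135$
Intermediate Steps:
$\left(H{\left(\frac{5}{-10} - \frac{4}{2},-2 \right)} + 227\right) \left(a{\left(-4,12 \right)} + 335\right) = \left(-22 + 227\right) \left(12 + 335\right) = 205 \cdot 347 = 71135$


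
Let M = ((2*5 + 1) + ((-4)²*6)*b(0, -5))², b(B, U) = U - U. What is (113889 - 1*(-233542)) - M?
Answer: 347310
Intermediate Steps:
b(B, U) = 0
M = 121 (M = ((2*5 + 1) + ((-4)²*6)*0)² = ((10 + 1) + (16*6)*0)² = (11 + 96*0)² = (11 + 0)² = 11² = 121)
(113889 - 1*(-233542)) - M = (113889 - 1*(-233542)) - 1*121 = (113889 + 233542) - 121 = 347431 - 121 = 347310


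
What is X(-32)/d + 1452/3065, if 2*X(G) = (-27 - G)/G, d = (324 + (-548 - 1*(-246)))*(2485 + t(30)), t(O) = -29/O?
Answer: 76175732493/160798432960 ≈ 0.47373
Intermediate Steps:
d = 819731/15 (d = (324 + (-548 - 1*(-246)))*(2485 - 29/30) = (324 + (-548 + 246))*(2485 - 29*1/30) = (324 - 302)*(2485 - 29/30) = 22*(74521/30) = 819731/15 ≈ 54649.)
X(G) = (-27 - G)/(2*G) (X(G) = ((-27 - G)/G)/2 = (-27 - G)/(2*G))
X(-32)/d + 1452/3065 = ((½)*(-27 - 1*(-32))/(-32))/(819731/15) + 1452/3065 = ((½)*(-1/32)*(-27 + 32))*(15/819731) + 1452*(1/3065) = ((½)*(-1/32)*5)*(15/819731) + 1452/3065 = -5/64*15/819731 + 1452/3065 = -75/52462784 + 1452/3065 = 76175732493/160798432960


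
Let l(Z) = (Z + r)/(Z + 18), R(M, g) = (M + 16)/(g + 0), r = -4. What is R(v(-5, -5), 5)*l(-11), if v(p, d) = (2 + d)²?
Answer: -75/7 ≈ -10.714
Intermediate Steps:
R(M, g) = (16 + M)/g
l(Z) = (-4 + Z)/(18 + Z) (l(Z) = (Z - 4)/(Z + 18) = (-4 + Z)/(18 + Z))
R(v(-5, -5), 5)*l(-11) = ((16 + (2 - 5)²)/5)*((-4 - 11)/(18 - 11)) = ((16 + (-3)²)/5)*(-15/7) = ((16 + 9)/5)*((⅐)*(-15)) = ((⅕)*25)*(-15/7) = 5*(-15/7) = -75/7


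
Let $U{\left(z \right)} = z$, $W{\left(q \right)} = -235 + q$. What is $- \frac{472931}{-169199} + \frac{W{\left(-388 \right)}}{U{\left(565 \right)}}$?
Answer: $\frac{161795038}{95597435} \approx 1.6925$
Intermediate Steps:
$- \frac{472931}{-169199} + \frac{W{\left(-388 \right)}}{U{\left(565 \right)}} = - \frac{472931}{-169199} + \frac{-235 - 388}{565} = \left(-472931\right) \left(- \frac{1}{169199}\right) - \frac{623}{565} = \frac{472931}{169199} - \frac{623}{565} = \frac{161795038}{95597435}$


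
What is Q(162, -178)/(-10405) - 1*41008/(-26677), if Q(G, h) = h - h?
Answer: 41008/26677 ≈ 1.5372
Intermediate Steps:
Q(G, h) = 0
Q(162, -178)/(-10405) - 1*41008/(-26677) = 0/(-10405) - 1*41008/(-26677) = 0*(-1/10405) - 41008*(-1/26677) = 0 + 41008/26677 = 41008/26677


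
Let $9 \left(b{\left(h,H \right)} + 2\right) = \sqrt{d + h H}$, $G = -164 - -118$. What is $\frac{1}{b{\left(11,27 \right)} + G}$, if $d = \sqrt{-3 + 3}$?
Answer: $- \frac{144}{6901} - \frac{\sqrt{33}}{6901} \approx -0.021699$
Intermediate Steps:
$G = -46$ ($G = -164 + 118 = -46$)
$d = 0$ ($d = \sqrt{0} = 0$)
$b{\left(h,H \right)} = -2 + \frac{\sqrt{H h}}{9}$ ($b{\left(h,H \right)} = -2 + \frac{\sqrt{0 + h H}}{9} = -2 + \frac{\sqrt{0 + H h}}{9} = -2 + \frac{\sqrt{H h}}{9}$)
$\frac{1}{b{\left(11,27 \right)} + G} = \frac{1}{\left(-2 + \frac{\sqrt{27 \cdot 11}}{9}\right) - 46} = \frac{1}{\left(-2 + \frac{\sqrt{297}}{9}\right) - 46} = \frac{1}{\left(-2 + \frac{3 \sqrt{33}}{9}\right) - 46} = \frac{1}{\left(-2 + \frac{\sqrt{33}}{3}\right) - 46} = \frac{1}{-48 + \frac{\sqrt{33}}{3}}$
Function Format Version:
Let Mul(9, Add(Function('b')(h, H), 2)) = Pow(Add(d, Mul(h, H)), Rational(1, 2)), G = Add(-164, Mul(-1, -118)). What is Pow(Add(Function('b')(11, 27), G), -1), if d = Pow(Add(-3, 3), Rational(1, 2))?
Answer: Add(Rational(-144, 6901), Mul(Rational(-1, 6901), Pow(33, Rational(1, 2)))) ≈ -0.021699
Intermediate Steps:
G = -46 (G = Add(-164, 118) = -46)
d = 0 (d = Pow(0, Rational(1, 2)) = 0)
Function('b')(h, H) = Add(-2, Mul(Rational(1, 9), Pow(Mul(H, h), Rational(1, 2)))) (Function('b')(h, H) = Add(-2, Mul(Rational(1, 9), Pow(Add(0, Mul(h, H)), Rational(1, 2)))) = Add(-2, Mul(Rational(1, 9), Pow(Add(0, Mul(H, h)), Rational(1, 2)))) = Add(-2, Mul(Rational(1, 9), Pow(Mul(H, h), Rational(1, 2)))))
Pow(Add(Function('b')(11, 27), G), -1) = Pow(Add(Add(-2, Mul(Rational(1, 9), Pow(Mul(27, 11), Rational(1, 2)))), -46), -1) = Pow(Add(Add(-2, Mul(Rational(1, 9), Pow(297, Rational(1, 2)))), -46), -1) = Pow(Add(Add(-2, Mul(Rational(1, 9), Mul(3, Pow(33, Rational(1, 2))))), -46), -1) = Pow(Add(Add(-2, Mul(Rational(1, 3), Pow(33, Rational(1, 2)))), -46), -1) = Pow(Add(-48, Mul(Rational(1, 3), Pow(33, Rational(1, 2)))), -1)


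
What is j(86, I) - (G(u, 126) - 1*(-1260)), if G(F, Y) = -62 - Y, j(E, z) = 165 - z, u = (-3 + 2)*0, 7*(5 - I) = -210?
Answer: -942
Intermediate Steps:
I = 35 (I = 5 - ⅐*(-210) = 5 + 30 = 35)
u = 0 (u = -1*0 = 0)
j(86, I) - (G(u, 126) - 1*(-1260)) = (165 - 1*35) - ((-62 - 1*126) - 1*(-1260)) = (165 - 35) - ((-62 - 126) + 1260) = 130 - (-188 + 1260) = 130 - 1*1072 = 130 - 1072 = -942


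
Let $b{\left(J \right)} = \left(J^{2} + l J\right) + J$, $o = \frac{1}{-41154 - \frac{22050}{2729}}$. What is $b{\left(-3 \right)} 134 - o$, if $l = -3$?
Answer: $\frac{225785947889}{112331316} \approx 2010.0$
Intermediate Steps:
$o = - \frac{2729}{112331316}$ ($o = \frac{1}{-41154 - \frac{22050}{2729}} = \frac{1}{- \frac{112331316}{2729}} = - \frac{2729}{112331316} \approx -2.4294 \cdot 10^{-5}$)
$b{\left(J \right)} = J^{2} - 2 J$ ($b{\left(J \right)} = \left(J^{2} - 3 J\right) + J = J^{2} - 2 J$)
$b{\left(-3 \right)} 134 - o = - 3 \left(-2 - 3\right) 134 - - \frac{2729}{112331316} = \left(-3\right) \left(-5\right) 134 + \frac{2729}{112331316} = 15 \cdot 134 + \frac{2729}{112331316} = 2010 + \frac{2729}{112331316} = \frac{225785947889}{112331316}$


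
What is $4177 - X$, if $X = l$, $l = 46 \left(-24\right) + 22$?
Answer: $5259$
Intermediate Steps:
$l = -1082$ ($l = -1104 + 22 = -1082$)
$X = -1082$
$4177 - X = 4177 - -1082 = 4177 + 1082 = 5259$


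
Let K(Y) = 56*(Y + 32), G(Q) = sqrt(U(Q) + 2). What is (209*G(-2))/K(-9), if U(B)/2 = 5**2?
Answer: 209*sqrt(13)/644 ≈ 1.1701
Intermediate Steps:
U(B) = 50 (U(B) = 2*5**2 = 2*25 = 50)
G(Q) = 2*sqrt(13) (G(Q) = sqrt(50 + 2) = sqrt(52) = 2*sqrt(13))
K(Y) = 1792 + 56*Y (K(Y) = 56*(32 + Y) = 1792 + 56*Y)
(209*G(-2))/K(-9) = (209*(2*sqrt(13)))/(1792 + 56*(-9)) = (418*sqrt(13))/(1792 - 504) = (418*sqrt(13))/1288 = (418*sqrt(13))*(1/1288) = 209*sqrt(13)/644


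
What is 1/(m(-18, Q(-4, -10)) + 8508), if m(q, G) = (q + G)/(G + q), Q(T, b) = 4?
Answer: 1/8509 ≈ 0.00011752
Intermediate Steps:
m(q, G) = 1 (m(q, G) = (G + q)/(G + q) = 1)
1/(m(-18, Q(-4, -10)) + 8508) = 1/(1 + 8508) = 1/8509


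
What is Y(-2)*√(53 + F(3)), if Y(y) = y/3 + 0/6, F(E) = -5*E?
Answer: -2*√38/3 ≈ -4.1096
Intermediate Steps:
Y(y) = y/3 (Y(y) = y*(⅓) + 0*(⅙) = y/3 + 0 = y/3)
Y(-2)*√(53 + F(3)) = ((⅓)*(-2))*√(53 - 5*3) = -2*√(53 - 15)/3 = -2*√38/3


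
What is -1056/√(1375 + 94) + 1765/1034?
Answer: 1765/1034 - 1056*√1469/1469 ≈ -25.845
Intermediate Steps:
-1056/√(1375 + 94) + 1765/1034 = -1056*√1469/1469 + 1765*(1/1034) = -1056*√1469/1469 + 1765/1034 = 1765/1034 - 1056*√1469/1469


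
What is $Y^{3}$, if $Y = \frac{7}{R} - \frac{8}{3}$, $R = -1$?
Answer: $- \frac{24389}{27} \approx -903.3$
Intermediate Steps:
$Y = - \frac{29}{3}$ ($Y = \frac{7}{-1} - \frac{8}{3} = 7 \left(-1\right) - \frac{8}{3} = -7 - \frac{8}{3} = - \frac{29}{3} \approx -9.6667$)
$Y^{3} = \left(- \frac{29}{3}\right)^{3} = - \frac{24389}{27}$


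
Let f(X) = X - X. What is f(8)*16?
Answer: 0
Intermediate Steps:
f(X) = 0
f(8)*16 = 0*16 = 0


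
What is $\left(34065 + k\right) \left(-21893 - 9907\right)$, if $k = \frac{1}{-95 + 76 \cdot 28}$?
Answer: $- \frac{2202281842800}{2033} \approx -1.0833 \cdot 10^{9}$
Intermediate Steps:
$k = \frac{1}{2033}$ ($k = \frac{1}{-95 + 2128} = \frac{1}{2033} \approx 0.00049188$)
$\left(34065 + k\right) \left(-21893 - 9907\right) = \left(34065 + \frac{1}{2033}\right) \left(-21893 - 9907\right) = \frac{69254146}{2033} \left(-31800\right) = - \frac{2202281842800}{2033}$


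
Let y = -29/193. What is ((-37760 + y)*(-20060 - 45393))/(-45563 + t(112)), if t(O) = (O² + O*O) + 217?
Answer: -477002417177/3909794 ≈ -1.2200e+5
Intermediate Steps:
t(O) = 217 + 2*O² (t(O) = (O² + O²) + 217 = 2*O² + 217 = 217 + 2*O²)
y = -29/193 (y = -29*1/193 = -29/193 ≈ -0.15026)
((-37760 + y)*(-20060 - 45393))/(-45563 + t(112)) = ((-37760 - 29/193)*(-20060 - 45393))/(-45563 + (217 + 2*112²)) = (-7287709/193*(-65453))/(-45563 + (217 + 2*12544)) = 477002417177/(193*(-45563 + (217 + 25088))) = 477002417177/(193*(-45563 + 25305)) = (477002417177/193)/(-20258) = (477002417177/193)*(-1/20258) = -477002417177/3909794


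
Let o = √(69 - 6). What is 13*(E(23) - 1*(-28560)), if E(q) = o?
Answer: 371280 + 39*√7 ≈ 3.7138e+5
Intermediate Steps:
o = 3*√7 (o = √63 = 3*√7 ≈ 7.9373)
E(q) = 3*√7
13*(E(23) - 1*(-28560)) = 13*(3*√7 - 1*(-28560)) = 13*(3*√7 + 28560) = 13*(28560 + 3*√7) = 371280 + 39*√7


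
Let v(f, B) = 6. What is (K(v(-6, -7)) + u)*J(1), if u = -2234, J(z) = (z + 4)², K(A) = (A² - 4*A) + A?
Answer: -55400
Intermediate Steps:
K(A) = A² - 3*A
J(z) = (4 + z)²
(K(v(-6, -7)) + u)*J(1) = (6*(-3 + 6) - 2234)*(4 + 1)² = (6*3 - 2234)*5² = (18 - 2234)*25 = -2216*25 = -55400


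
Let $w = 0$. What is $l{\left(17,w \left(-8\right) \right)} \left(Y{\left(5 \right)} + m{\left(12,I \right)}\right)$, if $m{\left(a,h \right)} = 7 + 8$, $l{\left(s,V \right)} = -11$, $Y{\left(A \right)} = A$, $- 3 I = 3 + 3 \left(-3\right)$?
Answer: $-220$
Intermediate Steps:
$I = 2$ ($I = - \frac{3 + 3 \left(-3\right)}{3} = - \frac{3 - 9}{3} = \left(- \frac{1}{3}\right) \left(-6\right) = 2$)
$m{\left(a,h \right)} = 15$
$l{\left(17,w \left(-8\right) \right)} \left(Y{\left(5 \right)} + m{\left(12,I \right)}\right) = - 11 \left(5 + 15\right) = \left(-11\right) 20 = -220$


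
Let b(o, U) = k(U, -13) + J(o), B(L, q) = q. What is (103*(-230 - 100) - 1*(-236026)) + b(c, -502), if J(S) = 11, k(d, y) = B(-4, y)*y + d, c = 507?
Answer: 201714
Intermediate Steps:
k(d, y) = d + y² (k(d, y) = y*y + d = y² + d = d + y²)
b(o, U) = 180 + U (b(o, U) = (U + (-13)²) + 11 = (U + 169) + 11 = (169 + U) + 11 = 180 + U)
(103*(-230 - 100) - 1*(-236026)) + b(c, -502) = (103*(-230 - 100) - 1*(-236026)) + (180 - 502) = (103*(-330) + 236026) - 322 = (-33990 + 236026) - 322 = 202036 - 322 = 201714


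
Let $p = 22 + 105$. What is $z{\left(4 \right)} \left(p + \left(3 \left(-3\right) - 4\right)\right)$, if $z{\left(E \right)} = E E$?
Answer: $1824$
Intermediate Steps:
$z{\left(E \right)} = E^{2}$
$p = 127$
$z{\left(4 \right)} \left(p + \left(3 \left(-3\right) - 4\right)\right) = 4^{2} \left(127 + \left(3 \left(-3\right) - 4\right)\right) = 16 \left(127 - 13\right) = 16 \cdot 114 = 1824$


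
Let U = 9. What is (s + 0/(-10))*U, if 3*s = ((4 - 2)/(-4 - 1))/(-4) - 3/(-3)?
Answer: 33/10 ≈ 3.3000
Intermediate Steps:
s = 11/30 (s = (((4 - 2)/(-4 - 1))/(-4) - 3/(-3))/3 = ((2/(-5))*(-1/4) - 3*(-1/3))/3 = ((2*(-1/5))*(-1/4) + 1)/3 = (-2/5*(-1/4) + 1)/3 = (1/10 + 1)/3 = (1/3)*(11/10) = 11/30 ≈ 0.36667)
(s + 0/(-10))*U = (11/30 + 0/(-10))*9 = (11/30 + 0*(-1/10))*9 = (11/30 + 0)*9 = (11/30)*9 = 33/10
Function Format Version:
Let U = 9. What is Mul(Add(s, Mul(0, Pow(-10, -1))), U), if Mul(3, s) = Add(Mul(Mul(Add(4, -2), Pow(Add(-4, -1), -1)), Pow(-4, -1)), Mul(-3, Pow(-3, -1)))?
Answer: Rational(33, 10) ≈ 3.3000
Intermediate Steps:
s = Rational(11, 30) (s = Mul(Rational(1, 3), Add(Mul(Mul(Add(4, -2), Pow(Add(-4, -1), -1)), Pow(-4, -1)), Mul(-3, Pow(-3, -1)))) = Mul(Rational(1, 3), Add(Mul(Mul(2, Pow(-5, -1)), Rational(-1, 4)), Mul(-3, Rational(-1, 3)))) = Mul(Rational(1, 3), Add(Mul(Mul(2, Rational(-1, 5)), Rational(-1, 4)), 1)) = Mul(Rational(1, 3), Add(Mul(Rational(-2, 5), Rational(-1, 4)), 1)) = Mul(Rational(1, 3), Add(Rational(1, 10), 1)) = Mul(Rational(1, 3), Rational(11, 10)) = Rational(11, 30) ≈ 0.36667)
Mul(Add(s, Mul(0, Pow(-10, -1))), U) = Mul(Add(Rational(11, 30), Mul(0, Pow(-10, -1))), 9) = Mul(Add(Rational(11, 30), Mul(0, Rational(-1, 10))), 9) = Mul(Add(Rational(11, 30), 0), 9) = Mul(Rational(11, 30), 9) = Rational(33, 10)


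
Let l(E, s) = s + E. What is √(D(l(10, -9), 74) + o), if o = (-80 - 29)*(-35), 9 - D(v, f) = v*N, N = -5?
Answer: √3829 ≈ 61.879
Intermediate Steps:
l(E, s) = E + s
D(v, f) = 9 + 5*v (D(v, f) = 9 - v*(-5) = 9 - (-5)*v = 9 + 5*v)
o = 3815 (o = -109*(-35) = 3815)
√(D(l(10, -9), 74) + o) = √((9 + 5*(10 - 9)) + 3815) = √((9 + 5*1) + 3815) = √((9 + 5) + 3815) = √(14 + 3815) = √3829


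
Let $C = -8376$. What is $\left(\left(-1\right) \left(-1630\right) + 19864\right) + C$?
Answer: $13118$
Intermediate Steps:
$\left(\left(-1\right) \left(-1630\right) + 19864\right) + C = \left(\left(-1\right) \left(-1630\right) + 19864\right) - 8376 = \left(1630 + 19864\right) - 8376 = 21494 - 8376 = 13118$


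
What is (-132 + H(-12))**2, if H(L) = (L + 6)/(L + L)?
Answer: 277729/16 ≈ 17358.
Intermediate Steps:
H(L) = (6 + L)/(2*L) (H(L) = (6 + L)/((2*L)) = (6 + L)*(1/(2*L)) = (6 + L)/(2*L))
(-132 + H(-12))**2 = (-132 + (1/2)*(6 - 12)/(-12))**2 = (-132 + (1/2)*(-1/12)*(-6))**2 = (-132 + 1/4)**2 = (-527/4)**2 = 277729/16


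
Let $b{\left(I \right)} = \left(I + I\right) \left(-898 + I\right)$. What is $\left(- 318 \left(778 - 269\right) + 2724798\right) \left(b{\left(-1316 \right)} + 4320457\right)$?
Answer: $26007918461880$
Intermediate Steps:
$b{\left(I \right)} = 2 I \left(-898 + I\right)$
$\left(- 318 \left(778 - 269\right) + 2724798\right) \left(b{\left(-1316 \right)} + 4320457\right) = \left(- 318 \left(778 - 269\right) + 2724798\right) \left(2 \left(-1316\right) \left(-898 - 1316\right) + 4320457\right) = \left(\left(-318\right) 509 + 2724798\right) \left(2 \left(-1316\right) \left(-2214\right) + 4320457\right) = \left(-161862 + 2724798\right) \left(5827248 + 4320457\right) = 2562936 \cdot 10147705 = 26007918461880$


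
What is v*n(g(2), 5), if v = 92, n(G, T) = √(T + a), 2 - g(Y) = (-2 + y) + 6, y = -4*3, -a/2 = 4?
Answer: 92*I*√3 ≈ 159.35*I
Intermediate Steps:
a = -8 (a = -2*4 = -8)
y = -12
g(Y) = 10 (g(Y) = 2 - ((-2 - 12) + 6) = 2 - (-14 + 6) = 2 - 1*(-8) = 2 + 8 = 10)
n(G, T) = √(-8 + T) (n(G, T) = √(T - 8) = √(-8 + T))
v*n(g(2), 5) = 92*√(-8 + 5) = 92*√(-3) = 92*(I*√3) = 92*I*√3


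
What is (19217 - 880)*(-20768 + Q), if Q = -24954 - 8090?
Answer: -986750644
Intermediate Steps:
Q = -33044
(19217 - 880)*(-20768 + Q) = (19217 - 880)*(-20768 - 33044) = 18337*(-53812) = -986750644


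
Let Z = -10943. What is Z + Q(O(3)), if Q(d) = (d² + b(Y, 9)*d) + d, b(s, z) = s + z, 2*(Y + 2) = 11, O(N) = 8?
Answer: -10771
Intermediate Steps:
Y = 7/2 (Y = -2 + (½)*11 = -2 + 11/2 = 7/2 ≈ 3.5000)
Q(d) = d² + 27*d/2 (Q(d) = (d² + (7/2 + 9)*d) + d = (d² + 25*d/2) + d = d² + 27*d/2)
Z + Q(O(3)) = -10943 + (½)*8*(27 + 2*8) = -10943 + (½)*8*(27 + 16) = -10943 + (½)*8*43 = -10943 + 172 = -10771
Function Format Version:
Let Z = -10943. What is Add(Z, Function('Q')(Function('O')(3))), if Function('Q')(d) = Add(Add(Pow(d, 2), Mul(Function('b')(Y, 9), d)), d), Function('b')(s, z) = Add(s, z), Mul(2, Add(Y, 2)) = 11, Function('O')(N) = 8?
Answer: -10771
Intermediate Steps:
Y = Rational(7, 2) (Y = Add(-2, Mul(Rational(1, 2), 11)) = Add(-2, Rational(11, 2)) = Rational(7, 2) ≈ 3.5000)
Function('Q')(d) = Add(Pow(d, 2), Mul(Rational(27, 2), d)) (Function('Q')(d) = Add(Add(Pow(d, 2), Mul(Add(Rational(7, 2), 9), d)), d) = Add(Add(Pow(d, 2), Mul(Rational(25, 2), d)), d) = Add(Pow(d, 2), Mul(Rational(27, 2), d)))
Add(Z, Function('Q')(Function('O')(3))) = Add(-10943, Mul(Rational(1, 2), 8, Add(27, Mul(2, 8)))) = Add(-10943, Mul(Rational(1, 2), 8, Add(27, 16))) = Add(-10943, Mul(Rational(1, 2), 8, 43)) = Add(-10943, 172) = -10771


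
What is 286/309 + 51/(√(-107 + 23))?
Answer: 286/309 - 17*I*√21/14 ≈ 0.92557 - 5.5646*I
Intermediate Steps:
286/309 + 51/(√(-107 + 23)) = 286*(1/309) + 51/(√(-84)) = 286/309 + 51/((2*I*√21)) = 286/309 + 51*(-I*√21/42) = 286/309 - 17*I*√21/14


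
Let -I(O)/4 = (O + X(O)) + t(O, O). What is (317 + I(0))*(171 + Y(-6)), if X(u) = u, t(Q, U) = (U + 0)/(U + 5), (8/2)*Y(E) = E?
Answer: 107463/2 ≈ 53732.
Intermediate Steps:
Y(E) = E/4
t(Q, U) = U/(5 + U)
I(O) = -8*O - 4*O/(5 + O) (I(O) = -4*((O + O) + O/(5 + O)) = -4*(2*O + O/(5 + O)) = -8*O - 4*O/(5 + O))
(317 + I(0))*(171 + Y(-6)) = (317 + 4*0*(-11 - 2*0)/(5 + 0))*(171 + (¼)*(-6)) = (317 + 4*0*(-11 + 0)/5)*(171 - 3/2) = (317 + 4*0*(⅕)*(-11))*(339/2) = (317 + 0)*(339/2) = 317*(339/2) = 107463/2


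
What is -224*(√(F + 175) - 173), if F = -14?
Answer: 38752 - 224*√161 ≈ 35910.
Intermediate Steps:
-224*(√(F + 175) - 173) = -224*(√(-14 + 175) - 173) = -224*(√161 - 173) = -224*(-173 + √161) = 38752 - 224*√161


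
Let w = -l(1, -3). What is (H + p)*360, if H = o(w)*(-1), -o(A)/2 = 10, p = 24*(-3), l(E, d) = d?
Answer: -18720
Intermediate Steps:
p = -72
w = 3 (w = -1*(-3) = 3)
o(A) = -20 (o(A) = -2*10 = -20)
H = 20 (H = -20*(-1) = 20)
(H + p)*360 = (20 - 72)*360 = -52*360 = -18720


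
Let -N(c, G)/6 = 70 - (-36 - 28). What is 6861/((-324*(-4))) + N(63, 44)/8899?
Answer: 20004685/3844368 ≈ 5.2036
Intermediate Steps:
N(c, G) = -804 (N(c, G) = -6*(70 - (-36 - 28)) = -6*(70 - 1*(-64)) = -6*(70 + 64) = -6*134 = -804)
6861/((-324*(-4))) + N(63, 44)/8899 = 6861/((-324*(-4))) - 804/8899 = 6861/1296 - 804*1/8899 = 6861*(1/1296) - 804/8899 = 2287/432 - 804/8899 = 20004685/3844368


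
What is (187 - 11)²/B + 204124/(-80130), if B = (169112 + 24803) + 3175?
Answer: -1887434614/789641085 ≈ -2.3902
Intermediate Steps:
B = 197090 (B = 193915 + 3175 = 197090)
(187 - 11)²/B + 204124/(-80130) = (187 - 11)²/197090 + 204124/(-80130) = 176²*(1/197090) + 204124*(-1/80130) = 30976*(1/197090) - 102062/40065 = 15488/98545 - 102062/40065 = -1887434614/789641085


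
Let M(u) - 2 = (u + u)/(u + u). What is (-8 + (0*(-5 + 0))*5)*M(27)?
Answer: -24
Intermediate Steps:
M(u) = 3 (M(u) = 2 + (u + u)/(u + u) = 2 + (2*u)/((2*u)) = 2 + (2*u)*(1/(2*u)) = 2 + 1 = 3)
(-8 + (0*(-5 + 0))*5)*M(27) = (-8 + (0*(-5 + 0))*5)*3 = (-8 + (0*(-5))*5)*3 = (-8 + 0*5)*3 = (-8 + 0)*3 = -8*3 = -24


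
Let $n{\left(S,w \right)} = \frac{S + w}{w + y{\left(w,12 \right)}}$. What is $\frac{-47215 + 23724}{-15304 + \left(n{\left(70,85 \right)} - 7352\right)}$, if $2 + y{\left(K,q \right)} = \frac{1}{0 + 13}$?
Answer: $\frac{5074056}{4893293} \approx 1.0369$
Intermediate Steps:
$y{\left(K,q \right)} = - \frac{25}{13}$ ($y{\left(K,q \right)} = -2 + \frac{1}{0 + 13} = -2 + \frac{1}{13} = - \frac{25}{13}$)
$n{\left(S,w \right)} = \frac{S + w}{- \frac{25}{13} + w}$ ($n{\left(S,w \right)} = \frac{S + w}{w - \frac{25}{13}} = \frac{S + w}{- \frac{25}{13} + w}$)
$\frac{-47215 + 23724}{-15304 + \left(n{\left(70,85 \right)} - 7352\right)} = \frac{-47215 + 23724}{-15304 - \left(7352 - \frac{13 \left(70 + 85\right)}{-25 + 13 \cdot 85}\right)} = - \frac{23491}{-15304 - \left(7352 - 13 \frac{1}{-25 + 1105} \cdot 155\right)} = - \frac{23491}{-15304 - \left(7352 - 13 \cdot \frac{1}{1080} \cdot 155\right)} = - \frac{23491}{-15304 - \left(7352 - \frac{403}{216}\right)} = - \frac{23491}{-15304 + \left(\frac{403}{216} - 7352\right)} = - \frac{23491}{-15304 - \frac{1587629}{216}} = - \frac{23491}{- \frac{4893293}{216}} = \left(-23491\right) \left(- \frac{216}{4893293}\right) = \frac{5074056}{4893293}$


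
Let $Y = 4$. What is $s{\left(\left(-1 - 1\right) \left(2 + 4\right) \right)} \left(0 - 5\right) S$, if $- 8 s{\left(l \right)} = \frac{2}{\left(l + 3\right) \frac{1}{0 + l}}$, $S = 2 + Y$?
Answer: $10$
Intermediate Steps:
$S = 6$ ($S = 2 + 4 = 6$)
$s{\left(l \right)} = - \frac{l}{4 \left(3 + l\right)}$ ($s{\left(l \right)} = - \frac{2 \frac{1}{\left(l + 3\right) \frac{1}{0 + l}}}{8} = - \frac{2 \frac{1}{\left(3 + l\right) \frac{1}{l}}}{8} = - \frac{2 \frac{1}{\frac{1}{l} \left(3 + l\right)}}{8} = - \frac{2 \frac{l}{3 + l}}{8} = - \frac{2 l \frac{1}{3 + l}}{8} = - \frac{l}{4 \left(3 + l\right)}$)
$s{\left(\left(-1 - 1\right) \left(2 + 4\right) \right)} \left(0 - 5\right) S = - \frac{\left(-1 - 1\right) \left(2 + 4\right)}{12 + 4 \left(-1 - 1\right) \left(2 + 4\right)} \left(0 - 5\right) 6 = - \frac{\left(-2\right) 6}{12 + 4 \left(\left(-2\right) 6\right)} \left(0 - 5\right) 6 = \left(-1\right) \left(-12\right) \frac{1}{12 + 4 \left(-12\right)} \left(-5\right) 6 = \left(-1\right) \left(-12\right) \frac{1}{12 - 48} \left(-5\right) 6 = \left(-1\right) \left(-12\right) \frac{1}{-36} \left(-5\right) 6 = \left(-1\right) \left(-12\right) \left(- \frac{1}{36}\right) \left(-5\right) 6 = \left(- \frac{1}{3}\right) \left(-5\right) 6 = \frac{5}{3} \cdot 6 = 10$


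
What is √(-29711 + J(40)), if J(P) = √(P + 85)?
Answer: √(-29711 + 5*√5) ≈ 172.34*I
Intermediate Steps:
J(P) = √(85 + P)
√(-29711 + J(40)) = √(-29711 + √(85 + 40)) = √(-29711 + √125) = √(-29711 + 5*√5)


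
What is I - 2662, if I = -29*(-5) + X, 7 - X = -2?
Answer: -2508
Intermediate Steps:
X = 9 (X = 7 - 1*(-2) = 7 + 2 = 9)
I = 154 (I = -29*(-5) + 9 = 145 + 9 = 154)
I - 2662 = 154 - 2662 = -2508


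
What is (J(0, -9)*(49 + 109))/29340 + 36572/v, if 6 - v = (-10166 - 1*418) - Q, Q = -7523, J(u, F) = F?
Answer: 59370067/4999210 ≈ 11.876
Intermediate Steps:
v = 3067 (v = 6 - ((-10166 - 1*418) - 1*(-7523)) = 6 - ((-10166 - 418) + 7523) = 6 - (-10584 + 7523) = 6 - 1*(-3061) = 6 + 3061 = 3067)
(J(0, -9)*(49 + 109))/29340 + 36572/v = -9*(49 + 109)/29340 + 36572/3067 = -9*158*(1/29340) + 36572*(1/3067) = -1422*1/29340 + 36572/3067 = -79/1630 + 36572/3067 = 59370067/4999210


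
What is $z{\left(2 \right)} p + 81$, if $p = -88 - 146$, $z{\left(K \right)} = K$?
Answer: $-387$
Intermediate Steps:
$p = -234$ ($p = -88 - 146 = -234$)
$z{\left(2 \right)} p + 81 = 2 \left(-234\right) + 81 = -468 + 81 = -387$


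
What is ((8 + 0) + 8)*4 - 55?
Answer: 9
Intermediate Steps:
((8 + 0) + 8)*4 - 55 = (8 + 8)*4 - 55 = 16*4 - 55 = 64 - 55 = 9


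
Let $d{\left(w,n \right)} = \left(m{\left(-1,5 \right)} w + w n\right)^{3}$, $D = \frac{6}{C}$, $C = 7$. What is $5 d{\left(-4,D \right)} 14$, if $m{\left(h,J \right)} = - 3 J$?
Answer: $\frac{620991360}{49} \approx 1.2673 \cdot 10^{7}$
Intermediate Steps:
$D = \frac{6}{7} \approx 0.85714$
$d{\left(w,n \right)} = \left(- 15 w + n w\right)^{3}$ ($d{\left(w,n \right)} = \left(\left(-3\right) 5 w + w n\right)^{3} = \left(- 15 w + n w\right)^{3}$)
$5 d{\left(-4,D \right)} 14 = 5 \left(-4\right)^{3} \left(-15 + \frac{6}{7}\right)^{3} \cdot 14 = 5 \left(- 64 \left(- \frac{99}{7}\right)^{3}\right) 14 = 5 \left(\left(-64\right) \left(- \frac{970299}{343}\right)\right) 14 = 5 \cdot \frac{62099136}{343} \cdot 14 = \frac{310495680}{343} \cdot 14 = \frac{620991360}{49}$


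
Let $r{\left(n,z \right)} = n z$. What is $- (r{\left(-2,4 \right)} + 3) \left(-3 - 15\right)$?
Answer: $-90$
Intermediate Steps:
$- (r{\left(-2,4 \right)} + 3) \left(-3 - 15\right) = - (\left(-2\right) 4 + 3) \left(-3 - 15\right) = - (-8 + 3) \left(-18\right) = \left(-1\right) \left(-5\right) \left(-18\right) = 5 \left(-18\right) = -90$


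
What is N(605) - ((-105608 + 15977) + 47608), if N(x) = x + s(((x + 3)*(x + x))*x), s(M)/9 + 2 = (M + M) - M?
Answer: 4005820210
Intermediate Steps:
s(M) = -18 + 9*M (s(M) = -18 + 9*((M + M) - M) = -18 + 9*(2*M - M) = -18 + 9*M)
N(x) = -18 + x + 18*x**2*(3 + x) (N(x) = x + (-18 + 9*(((x + 3)*(x + x))*x)) = x + (-18 + 9*(((3 + x)*(2*x))*x)) = x + (-18 + 9*((2*x*(3 + x))*x)) = x + (-18 + 9*(2*x**2*(3 + x))) = x + (-18 + 18*x**2*(3 + x)) = -18 + x + 18*x**2*(3 + x))
N(605) - ((-105608 + 15977) + 47608) = (-18 + 605 + 18*605**2*(3 + 605)) - ((-105608 + 15977) + 47608) = (-18 + 605 + 18*366025*608) - (-89631 + 47608) = (-18 + 605 + 4005777600) - 1*(-42023) = 4005778187 + 42023 = 4005820210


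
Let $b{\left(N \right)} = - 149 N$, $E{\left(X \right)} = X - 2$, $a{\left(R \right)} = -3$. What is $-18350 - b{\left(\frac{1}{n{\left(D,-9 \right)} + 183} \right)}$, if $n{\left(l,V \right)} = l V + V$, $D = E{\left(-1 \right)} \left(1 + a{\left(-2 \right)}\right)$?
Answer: $- \frac{2201851}{120} \approx -18349.0$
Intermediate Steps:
$E{\left(X \right)} = -2 + X$ ($E{\left(X \right)} = X - 2 = -2 + X$)
$D = 6$ ($D = \left(-2 - 1\right) \left(1 - 3\right) = \left(-3\right) \left(-2\right) = 6$)
$n{\left(l,V \right)} = V + V l$ ($n{\left(l,V \right)} = V l + V = V + V l$)
$-18350 - b{\left(\frac{1}{n{\left(D,-9 \right)} + 183} \right)} = -18350 - - \frac{149}{- 9 \left(1 + 6\right) + 183} = -18350 - - \frac{149}{\left(-9\right) 7 + 183} = -18350 - - \frac{149}{-63 + 183} = -18350 - - \frac{149}{120} = -18350 + \frac{149}{120} = - \frac{2201851}{120}$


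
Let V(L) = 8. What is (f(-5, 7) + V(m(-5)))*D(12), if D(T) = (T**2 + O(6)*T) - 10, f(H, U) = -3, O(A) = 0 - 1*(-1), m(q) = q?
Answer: 730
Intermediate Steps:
O(A) = 1 (O(A) = 0 + 1 = 1)
D(T) = -10 + T + T**2 (D(T) = (T**2 + 1*T) - 10 = (T**2 + T) - 10 = (T + T**2) - 10 = -10 + T + T**2)
(f(-5, 7) + V(m(-5)))*D(12) = (-3 + 8)*(-10 + 12 + 12**2) = 5*(-10 + 12 + 144) = 5*146 = 730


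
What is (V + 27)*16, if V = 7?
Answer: 544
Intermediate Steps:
(V + 27)*16 = (7 + 27)*16 = 34*16 = 544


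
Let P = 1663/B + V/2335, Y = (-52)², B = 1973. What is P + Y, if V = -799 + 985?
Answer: 12461456403/4606955 ≈ 2704.9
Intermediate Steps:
V = 186
Y = 2704
P = 4250083/4606955 (P = 1663/1973 + 186/2335 = 4250083/4606955 ≈ 0.92254)
P + Y = 4250083/4606955 + 2704 = 12461456403/4606955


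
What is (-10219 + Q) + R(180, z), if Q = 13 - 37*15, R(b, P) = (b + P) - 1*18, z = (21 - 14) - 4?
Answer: -10596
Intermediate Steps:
z = 3 (z = 7 - 4 = 3)
R(b, P) = -18 + P + b (R(b, P) = (P + b) - 18 = -18 + P + b)
Q = -542 (Q = 13 - 555 = -542)
(-10219 + Q) + R(180, z) = (-10219 - 542) + (-18 + 3 + 180) = -10761 + 165 = -10596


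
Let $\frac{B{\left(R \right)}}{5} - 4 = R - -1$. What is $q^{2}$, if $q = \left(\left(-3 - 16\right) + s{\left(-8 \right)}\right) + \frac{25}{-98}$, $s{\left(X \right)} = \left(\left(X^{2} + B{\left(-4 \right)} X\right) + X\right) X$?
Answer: $\frac{208253761}{9604} \approx 21684.0$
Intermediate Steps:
$B{\left(R \right)} = 25 + 5 R$ ($B{\left(R \right)} = 20 + 5 \left(R - -1\right) = 20 + 5 \left(R + 1\right) = 20 + 5 \left(1 + R\right) = 20 + \left(5 + 5 R\right) = 25 + 5 R$)
$s{\left(X \right)} = X \left(X^{2} + 6 X\right)$ ($s{\left(X \right)} = \left(\left(X^{2} + \left(25 + 5 \left(-4\right)\right) X\right) + X\right) X = \left(\left(X^{2} + \left(25 - 20\right) X\right) + X\right) X = \left(\left(X^{2} + 5 X\right) + X\right) X = \left(X^{2} + 6 X\right) X = X \left(X^{2} + 6 X\right)$)
$q = - \frac{14431}{98}$ ($q = \left(\left(-3 - 16\right) + \left(-8\right)^{2} \left(6 - 8\right)\right) + \frac{25}{-98} = \left(\left(-3 - 16\right) + 64 \left(-2\right)\right) + 25 \left(- \frac{1}{98}\right) = \left(-19 - 128\right) - \frac{25}{98} = -147 - \frac{25}{98} = - \frac{14431}{98} \approx -147.26$)
$q^{2} = \left(- \frac{14431}{98}\right)^{2} = \frac{208253761}{9604}$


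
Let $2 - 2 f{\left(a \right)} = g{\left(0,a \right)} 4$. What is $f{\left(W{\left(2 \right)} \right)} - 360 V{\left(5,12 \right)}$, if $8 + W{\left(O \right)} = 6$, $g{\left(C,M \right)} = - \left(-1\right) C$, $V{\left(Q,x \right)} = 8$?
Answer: $-2879$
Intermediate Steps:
$g{\left(C,M \right)} = C$
$W{\left(O \right)} = -2$ ($W{\left(O \right)} = -8 + 6 = -2$)
$f{\left(a \right)} = 1$ ($f{\left(a \right)} = 1 - \frac{0 \cdot 4}{2} = 1 - 0 = 1 + 0 = 1$)
$f{\left(W{\left(2 \right)} \right)} - 360 V{\left(5,12 \right)} = 1 - 2880 = -2879$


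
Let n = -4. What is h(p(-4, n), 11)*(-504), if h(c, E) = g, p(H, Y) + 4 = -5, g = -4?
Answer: 2016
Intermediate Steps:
p(H, Y) = -9 (p(H, Y) = -4 - 5 = -9)
h(c, E) = -4
h(p(-4, n), 11)*(-504) = -4*(-504) = 2016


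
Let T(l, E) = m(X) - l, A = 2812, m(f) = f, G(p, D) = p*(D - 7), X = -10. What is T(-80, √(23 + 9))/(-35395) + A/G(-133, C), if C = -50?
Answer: 1042106/2824521 ≈ 0.36895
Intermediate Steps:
G(p, D) = p*(-7 + D)
T(l, E) = -10 - l
T(-80, √(23 + 9))/(-35395) + A/G(-133, C) = (-10 - 1*(-80))/(-35395) + 2812/((-133*(-7 - 50))) = (-10 + 80)*(-1/35395) + 2812/((-133*(-57))) = 70*(-1/35395) + 2812/7581 = -14/7079 + 2812*(1/7581) = -14/7079 + 148/399 = 1042106/2824521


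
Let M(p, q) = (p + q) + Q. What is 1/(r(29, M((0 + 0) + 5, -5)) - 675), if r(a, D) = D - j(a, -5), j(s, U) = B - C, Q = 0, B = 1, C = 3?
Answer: -1/673 ≈ -0.0014859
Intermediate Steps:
j(s, U) = -2 (j(s, U) = 1 - 1*3 = 1 - 3 = -2)
M(p, q) = p + q (M(p, q) = (p + q) + 0 = p + q)
r(a, D) = 2 + D (r(a, D) = D - 1*(-2) = D + 2 = 2 + D)
1/(r(29, M((0 + 0) + 5, -5)) - 675) = 1/((2 + (((0 + 0) + 5) - 5)) - 675) = 1/((2 + ((0 + 5) - 5)) - 675) = 1/((2 + (5 - 5)) - 675) = 1/((2 + 0) - 675) = 1/(2 - 675) = 1/(-673) = -1/673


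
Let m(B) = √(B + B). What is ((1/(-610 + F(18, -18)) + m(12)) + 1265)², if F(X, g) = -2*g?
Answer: 527242187305/329476 + 1452218*√6/287 ≈ 1.6126e+6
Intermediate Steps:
m(B) = √2*√B (m(B) = √(2*B) = √2*√B)
((1/(-610 + F(18, -18)) + m(12)) + 1265)² = ((1/(-610 - 2*(-18)) + √2*√12) + 1265)² = ((1/(-610 + 36) + √2*(2*√3)) + 1265)² = ((1/(-574) + 2*√6) + 1265)² = ((-1/574 + 2*√6) + 1265)² = (726109/574 + 2*√6)²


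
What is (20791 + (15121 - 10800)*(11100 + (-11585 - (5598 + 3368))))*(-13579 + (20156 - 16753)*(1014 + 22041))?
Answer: -3201789463910280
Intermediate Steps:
(20791 + (15121 - 10800)*(11100 + (-11585 - (5598 + 3368))))*(-13579 + (20156 - 16753)*(1014 + 22041)) = (20791 + 4321*(11100 + (-11585 - 1*8966)))*(-13579 + 3403*23055) = (20791 + 4321*(11100 + (-11585 - 8966)))*(-13579 + 78456165) = (20791 + 4321*(11100 - 20551))*78442586 = (20791 + 4321*(-9451))*78442586 = (20791 - 40837771)*78442586 = -40816980*78442586 = -3201789463910280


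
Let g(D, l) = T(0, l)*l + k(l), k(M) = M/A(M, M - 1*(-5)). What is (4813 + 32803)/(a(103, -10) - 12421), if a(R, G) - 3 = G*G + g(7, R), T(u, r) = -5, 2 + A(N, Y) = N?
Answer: -1899608/648015 ≈ -2.9314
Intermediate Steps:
A(N, Y) = -2 + N
k(M) = M/(-2 + M)
g(D, l) = -5*l + l/(-2 + l)
a(R, G) = 3 + G² + R*(11 - 5*R)/(-2 + R) (a(R, G) = 3 + (G*G + R*(11 - 5*R)/(-2 + R)) = 3 + (G² + R*(11 - 5*R)/(-2 + R)) = 3 + G² + R*(11 - 5*R)/(-2 + R))
(4813 + 32803)/(a(103, -10) - 12421) = (4813 + 32803)/((103 + (-2 + 103)*(3 + (-10)² - 5*103))/(-2 + 103) - 12421) = 37616/((103 + 101*(3 + 100 - 515))/101 - 12421) = 37616/((103 + 101*(-412))/101 - 12421) = 37616/((103 - 41612)/101 - 12421) = 37616/((1/101)*(-41509) - 12421) = 37616/(-41509/101 - 12421) = 37616/(-1296030/101) = 37616*(-101/1296030) = -1899608/648015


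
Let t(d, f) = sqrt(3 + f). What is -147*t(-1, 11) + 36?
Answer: 36 - 147*sqrt(14) ≈ -514.02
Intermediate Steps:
-147*t(-1, 11) + 36 = -147*sqrt(3 + 11) + 36 = -147*sqrt(14) + 36 = 36 - 147*sqrt(14)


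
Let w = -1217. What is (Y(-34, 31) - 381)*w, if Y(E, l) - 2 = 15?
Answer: 442988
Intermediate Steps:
Y(E, l) = 17 (Y(E, l) = 2 + 15 = 17)
(Y(-34, 31) - 381)*w = (17 - 381)*(-1217) = -364*(-1217) = 442988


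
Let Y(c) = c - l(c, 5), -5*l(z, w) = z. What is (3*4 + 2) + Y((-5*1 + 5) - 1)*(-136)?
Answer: 886/5 ≈ 177.20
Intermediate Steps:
l(z, w) = -z/5
Y(c) = 6*c/5 (Y(c) = c - (-1)*c/5 = c + c/5 = 6*c/5)
(3*4 + 2) + Y((-5*1 + 5) - 1)*(-136) = (3*4 + 2) + (6*((-5*1 + 5) - 1)/5)*(-136) = (12 + 2) + (6*((-5 + 5) - 1)/5)*(-136) = 14 + (6*(0 - 1)/5)*(-136) = 14 + ((6/5)*(-1))*(-136) = 14 - 6/5*(-136) = 14 + 816/5 = 886/5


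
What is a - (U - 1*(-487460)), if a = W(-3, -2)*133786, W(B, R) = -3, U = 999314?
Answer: -1888132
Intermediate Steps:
a = -401358 (a = -3*133786 = -401358)
a - (U - 1*(-487460)) = -401358 - (999314 - 1*(-487460)) = -401358 - (999314 + 487460) = -401358 - 1*1486774 = -401358 - 1486774 = -1888132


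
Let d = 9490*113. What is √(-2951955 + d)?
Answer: I*√1879585 ≈ 1371.0*I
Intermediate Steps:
d = 1072370
√(-2951955 + d) = √(-2951955 + 1072370) = √(-1879585) = I*√1879585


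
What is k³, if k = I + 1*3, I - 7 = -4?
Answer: 216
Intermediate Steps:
I = 3 (I = 7 - 4 = 3)
k = 6 (k = 3 + 1*3 = 3 + 3 = 6)
k³ = 6³ = 216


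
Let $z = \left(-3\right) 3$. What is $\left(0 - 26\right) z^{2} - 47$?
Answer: $-2153$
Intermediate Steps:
$z = -9$
$\left(0 - 26\right) z^{2} - 47 = \left(0 - 26\right) \left(-9\right)^{2} - 47 = \left(0 - 26\right) 81 - 47 = \left(-26\right) 81 - 47 = -2106 - 47 = -2153$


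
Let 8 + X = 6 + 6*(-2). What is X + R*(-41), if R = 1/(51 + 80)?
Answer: -1875/131 ≈ -14.313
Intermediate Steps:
X = -14 (X = -8 + (6 + 6*(-2)) = -8 + (6 - 12) = -8 - 6 = -14)
R = 1/131 ≈ 0.0076336
X + R*(-41) = -14 + (1/131)*(-41) = -14 - 41/131 = -1875/131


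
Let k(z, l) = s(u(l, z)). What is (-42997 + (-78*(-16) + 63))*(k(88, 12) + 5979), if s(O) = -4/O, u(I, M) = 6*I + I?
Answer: -5234010788/21 ≈ -2.4924e+8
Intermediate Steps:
u(I, M) = 7*I
k(z, l) = -4/(7*l) (k(z, l) = -4*1/(7*l) = -4/(7*l))
(-42997 + (-78*(-16) + 63))*(k(88, 12) + 5979) = (-42997 + (-78*(-16) + 63))*(-4/7/12 + 5979) = (-42997 + (1248 + 63))*(-4/7*1/12 + 5979) = (-42997 + 1311)*(-1/21 + 5979) = -41686*125558/21 = -5234010788/21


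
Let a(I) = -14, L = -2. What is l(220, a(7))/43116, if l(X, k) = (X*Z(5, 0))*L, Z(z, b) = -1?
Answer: 110/10779 ≈ 0.010205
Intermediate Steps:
l(X, k) = 2*X (l(X, k) = (X*(-1))*(-2) = -X*(-2) = 2*X)
l(220, a(7))/43116 = (2*220)/43116 = 440*(1/43116) = 110/10779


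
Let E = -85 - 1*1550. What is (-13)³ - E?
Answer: -562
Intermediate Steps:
E = -1635 (E = -85 - 1550 = -1635)
(-13)³ - E = (-13)³ - 1*(-1635) = -2197 + 1635 = -562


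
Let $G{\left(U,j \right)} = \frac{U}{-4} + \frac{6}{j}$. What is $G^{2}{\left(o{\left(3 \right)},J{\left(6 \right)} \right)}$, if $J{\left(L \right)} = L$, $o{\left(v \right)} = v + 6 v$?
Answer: $\frac{289}{16} \approx 18.063$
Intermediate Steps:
$o{\left(v \right)} = 7 v$
$G{\left(U,j \right)} = \frac{6}{j} - \frac{U}{4}$ ($G{\left(U,j \right)} = U \left(- \frac{1}{4}\right) + \frac{6}{j} = - \frac{U}{4} + \frac{6}{j} = \frac{6}{j} - \frac{U}{4}$)
$G^{2}{\left(o{\left(3 \right)},J{\left(6 \right)} \right)} = \left(\frac{6}{6} - \frac{7 \cdot 3}{4}\right)^{2} = \left(6 \cdot \frac{1}{6} - \frac{21}{4}\right)^{2} = \left(1 - \frac{21}{4}\right)^{2} = \left(- \frac{17}{4}\right)^{2} = \frac{289}{16}$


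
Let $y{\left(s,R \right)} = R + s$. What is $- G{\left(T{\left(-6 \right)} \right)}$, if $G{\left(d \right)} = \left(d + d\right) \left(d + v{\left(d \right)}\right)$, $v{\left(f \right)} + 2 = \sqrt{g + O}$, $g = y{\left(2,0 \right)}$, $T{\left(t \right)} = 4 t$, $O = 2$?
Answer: $-1152$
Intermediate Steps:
$g = 2$ ($g = 0 + 2 = 2$)
$v{\left(f \right)} = 0$ ($v{\left(f \right)} = -2 + \sqrt{2 + 2} = -2 + \sqrt{4} = -2 + 2 = 0$)
$G{\left(d \right)} = 2 d^{2}$ ($G{\left(d \right)} = \left(d + d\right) \left(d + 0\right) = 2 d d = 2 d^{2}$)
$- G{\left(T{\left(-6 \right)} \right)} = - 2 \left(4 \left(-6\right)\right)^{2} = - 2 \left(-24\right)^{2} = - 2 \cdot 576 = \left(-1\right) 1152 = -1152$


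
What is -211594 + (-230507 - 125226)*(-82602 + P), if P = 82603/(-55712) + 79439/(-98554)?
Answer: 80670850016615432923/2745320224 ≈ 2.9385e+10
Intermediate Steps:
P = -6283280815/2745320224 (P = 82603*(-1/55712) + 79439*(-1/98554) = -82603/55712 - 79439/98554 = -6283280815/2745320224 ≈ -2.2887)
-211594 + (-230507 - 125226)*(-82602 + P) = -211594 + (-230507 - 125226)*(-82602 - 6283280815/2745320224) = -211594 - 355733*(-226775224423663/2745320224) = -211594 + 80671430909902909979/2745320224 = 80670850016615432923/2745320224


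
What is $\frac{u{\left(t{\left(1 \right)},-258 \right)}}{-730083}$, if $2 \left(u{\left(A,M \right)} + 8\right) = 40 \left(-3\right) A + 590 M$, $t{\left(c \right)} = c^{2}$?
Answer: $\frac{76178}{730083} \approx 0.10434$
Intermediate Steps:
$u{\left(A,M \right)} = -8 - 60 A + 295 M$ ($u{\left(A,M \right)} = -8 + \frac{40 \left(-3\right) A + 590 M}{2} = -8 + \frac{- 120 A + 590 M}{2} = -8 - \left(- 295 M + 60 A\right) = -8 - 60 A + 295 M$)
$\frac{u{\left(t{\left(1 \right)},-258 \right)}}{-730083} = \frac{-8 - 60 \cdot 1^{2} + 295 \left(-258\right)}{-730083} = \left(-8 - 60 - 76110\right) \left(- \frac{1}{730083}\right) = \left(-76178\right) \left(- \frac{1}{730083}\right) = \frac{76178}{730083}$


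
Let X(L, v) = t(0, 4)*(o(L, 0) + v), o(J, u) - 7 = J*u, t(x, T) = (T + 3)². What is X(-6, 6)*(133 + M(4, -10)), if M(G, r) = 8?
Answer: 89817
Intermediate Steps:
t(x, T) = (3 + T)²
o(J, u) = 7 + J*u
X(L, v) = 343 + 49*v (X(L, v) = (3 + 4)²*((7 + L*0) + v) = 7²*((7 + 0) + v) = 49*(7 + v) = 343 + 49*v)
X(-6, 6)*(133 + M(4, -10)) = (343 + 49*6)*(133 + 8) = (343 + 294)*141 = 637*141 = 89817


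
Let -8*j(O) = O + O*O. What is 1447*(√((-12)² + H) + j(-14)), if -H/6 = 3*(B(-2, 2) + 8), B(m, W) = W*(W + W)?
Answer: -131677/4 + 17364*I ≈ -32919.0 + 17364.0*I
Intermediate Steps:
B(m, W) = 2*W² (B(m, W) = W*(2*W) = 2*W²)
j(O) = -O/8 - O²/8 (j(O) = -(O + O*O)/8 = -(O + O²)/8 = -O/8 - O²/8)
H = -288 (H = -18*(2*2² + 8) = -18*(2*4 + 8) = -18*(8 + 8) = -18*16 = -6*48 = -288)
1447*(√((-12)² + H) + j(-14)) = 1447*(√((-12)² - 288) - ⅛*(-14)*(1 - 14)) = 1447*(√(144 - 288) - ⅛*(-14)*(-13)) = 1447*(√(-144) - 91/4) = 1447*(12*I - 91/4) = 1447*(-91/4 + 12*I) = -131677/4 + 17364*I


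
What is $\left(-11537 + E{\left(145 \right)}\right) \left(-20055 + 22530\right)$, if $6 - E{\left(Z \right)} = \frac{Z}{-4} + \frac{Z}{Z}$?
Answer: $- \frac{113807925}{4} \approx -2.8452 \cdot 10^{7}$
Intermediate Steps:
$E{\left(Z \right)} = 5 + \frac{Z}{4}$ ($E{\left(Z \right)} = 6 - \left(\frac{Z}{-4} + \frac{Z}{Z}\right) = 6 - \left(Z \left(- \frac{1}{4}\right) + 1\right) = 6 - \left(- \frac{Z}{4} + 1\right) = 6 - \left(1 - \frac{Z}{4}\right) = 6 + \left(-1 + \frac{Z}{4}\right) = 5 + \frac{Z}{4}$)
$\left(-11537 + E{\left(145 \right)}\right) \left(-20055 + 22530\right) = \left(-11537 + \left(5 + \frac{1}{4} \cdot 145\right)\right) \left(-20055 + 22530\right) = \left(-11537 + \left(5 + \frac{145}{4}\right)\right) 2475 = \left(-11537 + \frac{165}{4}\right) 2475 = \left(- \frac{45983}{4}\right) 2475 = - \frac{113807925}{4}$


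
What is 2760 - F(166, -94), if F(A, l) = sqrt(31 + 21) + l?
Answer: 2854 - 2*sqrt(13) ≈ 2846.8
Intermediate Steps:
F(A, l) = l + 2*sqrt(13) (F(A, l) = sqrt(52) + l = 2*sqrt(13) + l = l + 2*sqrt(13))
2760 - F(166, -94) = 2760 - (-94 + 2*sqrt(13)) = 2760 + (94 - 2*sqrt(13)) = 2854 - 2*sqrt(13)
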